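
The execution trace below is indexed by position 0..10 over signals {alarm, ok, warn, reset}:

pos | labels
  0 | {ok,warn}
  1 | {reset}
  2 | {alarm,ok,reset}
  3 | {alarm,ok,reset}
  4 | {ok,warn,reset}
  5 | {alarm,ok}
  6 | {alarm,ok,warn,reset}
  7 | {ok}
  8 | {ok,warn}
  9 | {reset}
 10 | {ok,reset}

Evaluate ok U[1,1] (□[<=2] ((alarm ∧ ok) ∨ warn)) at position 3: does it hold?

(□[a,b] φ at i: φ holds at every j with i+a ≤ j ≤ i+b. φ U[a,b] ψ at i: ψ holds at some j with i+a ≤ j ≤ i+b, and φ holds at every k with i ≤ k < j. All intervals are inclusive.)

Yes

Need some j in [4,4] with □[<=2] ((alarm ∧ ok) ∨ warn), and ok at every k in [3,j-1].
  j=4: □[<=2] ((alarm ∧ ok) ∨ warn) holds; ok holds at every k in [3,3] → satisfied.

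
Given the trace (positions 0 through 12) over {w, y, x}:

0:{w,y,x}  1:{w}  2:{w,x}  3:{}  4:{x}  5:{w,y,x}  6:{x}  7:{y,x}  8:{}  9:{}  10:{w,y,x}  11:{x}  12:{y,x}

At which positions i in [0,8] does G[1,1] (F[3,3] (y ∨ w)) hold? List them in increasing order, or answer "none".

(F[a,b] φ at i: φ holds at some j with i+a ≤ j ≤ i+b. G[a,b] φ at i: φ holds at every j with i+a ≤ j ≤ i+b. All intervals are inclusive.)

1, 3, 6, 8

Evaluate at each i in [0,8]:
  i=0: ✗ (fails at j=1)
  i=1: ✓ (all of [2,2])
  i=2: ✗ (fails at j=3)
  i=3: ✓ (all of [4,4])
  i=4: ✗ (fails at j=5)
  i=5: ✗ (fails at j=6)
  i=6: ✓ (all of [7,7])
  i=7: ✗ (fails at j=8)
  i=8: ✓ (all of [9,9])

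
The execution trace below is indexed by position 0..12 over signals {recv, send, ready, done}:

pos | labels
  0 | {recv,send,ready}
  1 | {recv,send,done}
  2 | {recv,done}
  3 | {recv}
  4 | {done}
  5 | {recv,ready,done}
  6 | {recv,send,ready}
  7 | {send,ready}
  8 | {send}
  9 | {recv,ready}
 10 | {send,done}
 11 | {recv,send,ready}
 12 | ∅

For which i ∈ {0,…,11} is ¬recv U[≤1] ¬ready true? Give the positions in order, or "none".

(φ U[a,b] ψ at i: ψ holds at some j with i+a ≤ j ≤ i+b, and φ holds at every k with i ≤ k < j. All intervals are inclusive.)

1, 2, 3, 4, 7, 8, 10

Evaluate at each i in [0,11]:
  i=0: ✗ (lhs fails at k=0 before rhs at j=1)
  i=1: ✓ (rhs at j=1)
  i=2: ✓ (rhs at j=2)
  i=3: ✓ (rhs at j=3)
  i=4: ✓ (rhs at j=4)
  i=5: ✗ (no rhs in [5,6])
  i=6: ✗ (no rhs in [6,7])
  i=7: ✓ (rhs at j=8; lhs holds on [7,7])
  i=8: ✓ (rhs at j=8)
  i=9: ✗ (lhs fails at k=9 before rhs at j=10)
  i=10: ✓ (rhs at j=10)
  i=11: ✗ (lhs fails at k=11 before rhs at j=12)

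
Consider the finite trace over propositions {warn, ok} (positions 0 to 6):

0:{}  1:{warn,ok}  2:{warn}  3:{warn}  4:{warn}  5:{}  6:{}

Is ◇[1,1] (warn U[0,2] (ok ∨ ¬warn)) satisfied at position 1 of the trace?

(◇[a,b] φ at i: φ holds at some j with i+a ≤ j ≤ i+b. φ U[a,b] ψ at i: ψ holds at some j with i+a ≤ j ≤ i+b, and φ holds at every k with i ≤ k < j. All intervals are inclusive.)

Check (warn U[0,2] (ok ∨ ¬warn)) at each j in [2,2]:
  j=2: fails
No position in the window satisfies it → formula fails.

False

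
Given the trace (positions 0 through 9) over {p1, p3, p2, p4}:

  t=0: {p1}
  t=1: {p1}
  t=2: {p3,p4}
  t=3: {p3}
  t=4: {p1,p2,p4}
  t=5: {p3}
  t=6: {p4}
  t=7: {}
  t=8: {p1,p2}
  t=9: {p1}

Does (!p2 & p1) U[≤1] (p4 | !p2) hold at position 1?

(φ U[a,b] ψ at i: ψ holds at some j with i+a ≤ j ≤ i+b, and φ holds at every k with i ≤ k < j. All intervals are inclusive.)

Need some j in [1,2] with (p4 | !p2), and (!p2 & p1) at every k in [1,j-1].
  j=1: (p4 | !p2) holds; no prefix to check → satisfied.

True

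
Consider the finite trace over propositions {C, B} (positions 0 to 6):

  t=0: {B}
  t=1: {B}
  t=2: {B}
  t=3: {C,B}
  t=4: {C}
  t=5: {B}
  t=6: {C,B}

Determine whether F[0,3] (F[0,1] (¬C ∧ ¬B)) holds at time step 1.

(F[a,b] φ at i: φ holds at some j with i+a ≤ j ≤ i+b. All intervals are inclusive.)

Check F[0,1] (¬C ∧ ¬B) at each j in [1,4]:
  j=1: fails (none in [1,2])
  j=2: fails (none in [2,3])
  j=3: fails (none in [3,4])
  j=4: fails (none in [4,5])
No position in the window satisfies it → formula fails.

No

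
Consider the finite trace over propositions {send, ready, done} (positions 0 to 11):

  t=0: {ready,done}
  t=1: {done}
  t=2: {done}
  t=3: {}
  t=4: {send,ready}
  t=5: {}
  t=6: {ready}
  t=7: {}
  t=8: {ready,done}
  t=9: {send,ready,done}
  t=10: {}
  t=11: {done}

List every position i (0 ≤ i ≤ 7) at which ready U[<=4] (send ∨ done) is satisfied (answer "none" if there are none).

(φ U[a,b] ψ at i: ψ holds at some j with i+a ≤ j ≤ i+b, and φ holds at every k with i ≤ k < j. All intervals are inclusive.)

0, 1, 2, 4

Evaluate at each i in [0,7]:
  i=0: ✓ (rhs at j=0)
  i=1: ✓ (rhs at j=1)
  i=2: ✓ (rhs at j=2)
  i=3: ✗ (lhs fails at k=3 before rhs at j=4)
  i=4: ✓ (rhs at j=4)
  i=5: ✗ (lhs fails at k=5 before rhs at j=8)
  i=6: ✗ (lhs fails at k=7 before rhs at j=8)
  i=7: ✗ (lhs fails at k=7 before rhs at j=8)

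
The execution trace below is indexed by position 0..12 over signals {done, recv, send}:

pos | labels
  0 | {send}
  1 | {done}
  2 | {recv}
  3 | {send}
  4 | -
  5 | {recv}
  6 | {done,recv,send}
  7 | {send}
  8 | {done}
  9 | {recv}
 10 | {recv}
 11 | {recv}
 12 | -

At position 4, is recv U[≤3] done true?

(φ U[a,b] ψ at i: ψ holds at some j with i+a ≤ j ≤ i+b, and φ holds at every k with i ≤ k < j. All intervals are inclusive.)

Need some j in [4,7] with done, and recv at every k in [4,j-1].
  j=4: done false.
  j=5: done false.
  j=6: done holds, but recv fails at k=4 → not this j.
  j=7: done false.
No j in the window works → until fails.

False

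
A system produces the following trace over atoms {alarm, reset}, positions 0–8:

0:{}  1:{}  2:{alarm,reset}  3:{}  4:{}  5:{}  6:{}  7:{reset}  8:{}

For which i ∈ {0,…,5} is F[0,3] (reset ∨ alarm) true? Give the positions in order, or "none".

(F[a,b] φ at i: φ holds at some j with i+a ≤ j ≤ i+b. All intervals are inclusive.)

0, 1, 2, 4, 5

Evaluate at each i in [0,5]:
  i=0: ✓ (witness j=2)
  i=1: ✓ (witness j=2)
  i=2: ✓ (witness j=2)
  i=3: ✗ (none in [3,6])
  i=4: ✓ (witness j=7)
  i=5: ✓ (witness j=7)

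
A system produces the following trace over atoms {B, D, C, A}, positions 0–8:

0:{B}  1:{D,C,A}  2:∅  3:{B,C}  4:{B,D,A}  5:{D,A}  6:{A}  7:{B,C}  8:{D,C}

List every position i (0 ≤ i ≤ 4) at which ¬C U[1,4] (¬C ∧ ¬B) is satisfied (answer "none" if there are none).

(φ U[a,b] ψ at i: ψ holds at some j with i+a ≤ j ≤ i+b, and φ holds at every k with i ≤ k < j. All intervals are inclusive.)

Evaluate at each i in [0,4]:
  i=0: ✗ (lhs fails at k=1 before rhs at j=2)
  i=1: ✗ (lhs fails at k=1 before rhs at j=2)
  i=2: ✗ (lhs fails at k=3 before rhs at j=5)
  i=3: ✗ (lhs fails at k=3 before rhs at j=5)
  i=4: ✓ (rhs at j=5; lhs holds on [4,4])

4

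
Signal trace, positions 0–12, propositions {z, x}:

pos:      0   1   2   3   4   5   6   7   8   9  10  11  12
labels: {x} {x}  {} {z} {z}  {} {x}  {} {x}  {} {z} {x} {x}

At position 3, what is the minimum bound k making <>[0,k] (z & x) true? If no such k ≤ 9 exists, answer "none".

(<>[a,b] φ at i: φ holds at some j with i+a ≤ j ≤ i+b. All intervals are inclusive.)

Scan j = 3,4,… for (z & x):
  j=3: fails
  j=4: fails
  j=5: fails
  j=6: fails
  j=7: fails
  j=8: fails
  j=9: fails
  j=10: fails
  j=11: fails
  j=12: fails
No j in [3,12] satisfies it → none.

none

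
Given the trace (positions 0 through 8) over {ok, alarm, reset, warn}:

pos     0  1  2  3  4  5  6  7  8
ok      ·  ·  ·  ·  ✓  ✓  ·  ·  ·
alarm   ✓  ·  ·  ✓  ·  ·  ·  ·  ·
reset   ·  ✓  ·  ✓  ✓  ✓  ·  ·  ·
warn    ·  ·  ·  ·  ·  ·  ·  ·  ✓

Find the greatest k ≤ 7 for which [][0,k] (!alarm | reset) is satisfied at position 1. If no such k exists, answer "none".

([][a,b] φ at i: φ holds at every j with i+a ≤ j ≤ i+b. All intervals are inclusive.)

(!alarm | reset) must hold from j=1 onward; find where it first fails.
  j=1: holds
  j=2: holds
  j=3: holds
  j=4: holds
  j=5: holds
  j=6: holds
  j=7: holds
  j=8: holds
Holds through j=8; largest k = 7.

7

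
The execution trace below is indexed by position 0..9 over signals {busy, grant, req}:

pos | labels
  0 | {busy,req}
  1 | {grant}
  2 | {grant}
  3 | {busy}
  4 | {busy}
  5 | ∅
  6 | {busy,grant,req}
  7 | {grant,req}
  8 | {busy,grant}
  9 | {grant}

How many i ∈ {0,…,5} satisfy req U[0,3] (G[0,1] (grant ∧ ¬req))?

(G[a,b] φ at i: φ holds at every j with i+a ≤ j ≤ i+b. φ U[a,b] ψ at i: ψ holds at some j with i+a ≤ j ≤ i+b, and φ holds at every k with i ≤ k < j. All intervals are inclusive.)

Evaluate at each i in [0,5]:
  i=0: ✓ (rhs at j=1; lhs holds on [0,0])
  i=1: ✓ (rhs at j=1)
  i=2: ✗ (no rhs in [2,5])
  i=3: ✗ (no rhs in [3,6])
  i=4: ✗ (no rhs in [4,7])
  i=5: ✗ (lhs fails at k=5 before rhs at j=8)
Positions where it holds: {0, 1} → 2.

2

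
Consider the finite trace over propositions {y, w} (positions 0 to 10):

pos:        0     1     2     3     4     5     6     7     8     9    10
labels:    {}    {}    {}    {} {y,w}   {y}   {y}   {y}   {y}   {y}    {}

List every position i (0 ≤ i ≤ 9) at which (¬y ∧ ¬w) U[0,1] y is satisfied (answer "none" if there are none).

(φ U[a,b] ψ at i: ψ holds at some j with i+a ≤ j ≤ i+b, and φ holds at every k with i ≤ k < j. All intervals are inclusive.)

3, 4, 5, 6, 7, 8, 9

Evaluate at each i in [0,9]:
  i=0: ✗ (no rhs in [0,1])
  i=1: ✗ (no rhs in [1,2])
  i=2: ✗ (no rhs in [2,3])
  i=3: ✓ (rhs at j=4; lhs holds on [3,3])
  i=4: ✓ (rhs at j=4)
  i=5: ✓ (rhs at j=5)
  i=6: ✓ (rhs at j=6)
  i=7: ✓ (rhs at j=7)
  i=8: ✓ (rhs at j=8)
  i=9: ✓ (rhs at j=9)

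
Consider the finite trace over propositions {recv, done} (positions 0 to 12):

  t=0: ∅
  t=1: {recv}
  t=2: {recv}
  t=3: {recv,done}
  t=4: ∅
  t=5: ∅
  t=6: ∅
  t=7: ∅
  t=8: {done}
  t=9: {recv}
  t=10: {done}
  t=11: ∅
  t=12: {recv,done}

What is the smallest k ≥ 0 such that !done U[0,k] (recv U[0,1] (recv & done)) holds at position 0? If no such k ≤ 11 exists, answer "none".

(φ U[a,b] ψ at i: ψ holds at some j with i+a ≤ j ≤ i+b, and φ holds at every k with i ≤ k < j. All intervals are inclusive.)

Need earliest j ≥ 0 with (recv U[0,1] (recv & done)), and !done at every k in [0,j-1].
  j=0: rhs fails.
  j=1: rhs fails.
  j=2: rhs holds; lhs holds on [0,1]. k = 2.

2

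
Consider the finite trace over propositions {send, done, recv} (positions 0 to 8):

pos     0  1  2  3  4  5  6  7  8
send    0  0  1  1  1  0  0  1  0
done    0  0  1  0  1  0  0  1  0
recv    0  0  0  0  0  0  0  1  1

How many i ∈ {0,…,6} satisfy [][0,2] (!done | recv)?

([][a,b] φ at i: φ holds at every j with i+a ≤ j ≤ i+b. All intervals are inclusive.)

2

Evaluate at each i in [0,6]:
  i=0: ✗ (fails at j=2)
  i=1: ✗ (fails at j=2)
  i=2: ✗ (fails at j=2)
  i=3: ✗ (fails at j=4)
  i=4: ✗ (fails at j=4)
  i=5: ✓ (all of [5,7])
  i=6: ✓ (all of [6,8])
Positions where it holds: {5, 6} → 2.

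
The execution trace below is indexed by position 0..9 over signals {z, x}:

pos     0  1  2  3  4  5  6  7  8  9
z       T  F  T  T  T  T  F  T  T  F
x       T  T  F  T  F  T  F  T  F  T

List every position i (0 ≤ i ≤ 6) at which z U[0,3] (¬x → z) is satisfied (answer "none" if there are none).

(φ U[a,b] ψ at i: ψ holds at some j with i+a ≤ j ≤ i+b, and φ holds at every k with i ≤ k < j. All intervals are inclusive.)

0, 1, 2, 3, 4, 5

Evaluate at each i in [0,6]:
  i=0: ✓ (rhs at j=0)
  i=1: ✓ (rhs at j=1)
  i=2: ✓ (rhs at j=2)
  i=3: ✓ (rhs at j=3)
  i=4: ✓ (rhs at j=4)
  i=5: ✓ (rhs at j=5)
  i=6: ✗ (lhs fails at k=6 before rhs at j=7)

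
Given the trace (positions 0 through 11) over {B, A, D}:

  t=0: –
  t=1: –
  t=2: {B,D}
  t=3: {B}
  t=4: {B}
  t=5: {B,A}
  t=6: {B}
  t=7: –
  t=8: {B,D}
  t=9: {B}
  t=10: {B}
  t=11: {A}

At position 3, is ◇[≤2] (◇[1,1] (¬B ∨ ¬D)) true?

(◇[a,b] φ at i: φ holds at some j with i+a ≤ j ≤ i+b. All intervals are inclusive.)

Check ◇[1,1] (¬B ∨ ¬D) at each j in [3,5]:
  j=3: holds (witness at 4)
  j=4: holds (witness at 5)
  j=5: holds (witness at 6)
Found at j=3 → formula holds.

Yes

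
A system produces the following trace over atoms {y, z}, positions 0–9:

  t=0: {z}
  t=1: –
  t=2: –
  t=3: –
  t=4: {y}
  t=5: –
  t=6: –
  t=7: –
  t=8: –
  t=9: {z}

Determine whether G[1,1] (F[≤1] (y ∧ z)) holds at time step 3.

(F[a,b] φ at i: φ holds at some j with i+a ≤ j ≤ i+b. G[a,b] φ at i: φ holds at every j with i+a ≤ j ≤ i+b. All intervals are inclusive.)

Check F[≤1] (y ∧ z) at every j in [4,4]:
  j=4: fails (none in [4,5])
Fails at j=4 → formula fails.

Does not hold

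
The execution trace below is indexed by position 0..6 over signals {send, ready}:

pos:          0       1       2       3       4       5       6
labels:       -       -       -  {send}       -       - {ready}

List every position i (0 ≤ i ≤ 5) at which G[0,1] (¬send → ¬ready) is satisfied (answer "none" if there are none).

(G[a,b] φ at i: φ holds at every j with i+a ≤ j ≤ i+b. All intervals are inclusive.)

Evaluate at each i in [0,5]:
  i=0: ✓ (all of [0,1])
  i=1: ✓ (all of [1,2])
  i=2: ✓ (all of [2,3])
  i=3: ✓ (all of [3,4])
  i=4: ✓ (all of [4,5])
  i=5: ✗ (fails at j=6)

0, 1, 2, 3, 4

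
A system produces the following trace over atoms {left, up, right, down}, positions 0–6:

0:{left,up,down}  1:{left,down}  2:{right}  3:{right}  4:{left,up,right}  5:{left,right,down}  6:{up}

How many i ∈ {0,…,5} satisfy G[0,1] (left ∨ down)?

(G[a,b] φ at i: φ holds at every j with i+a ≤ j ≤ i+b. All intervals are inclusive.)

Evaluate at each i in [0,5]:
  i=0: ✓ (all of [0,1])
  i=1: ✗ (fails at j=2)
  i=2: ✗ (fails at j=2)
  i=3: ✗ (fails at j=3)
  i=4: ✓ (all of [4,5])
  i=5: ✗ (fails at j=6)
Positions where it holds: {0, 4} → 2.

2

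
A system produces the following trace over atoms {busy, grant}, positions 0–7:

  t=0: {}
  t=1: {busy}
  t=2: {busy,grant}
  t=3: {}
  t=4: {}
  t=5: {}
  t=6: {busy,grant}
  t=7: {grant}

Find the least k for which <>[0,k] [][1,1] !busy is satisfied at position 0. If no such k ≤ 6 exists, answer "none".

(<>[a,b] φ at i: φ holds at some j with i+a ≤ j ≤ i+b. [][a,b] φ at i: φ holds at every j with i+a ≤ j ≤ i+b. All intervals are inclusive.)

2

Scan j = 0,1,… for [][1,1] !busy:
  j=0: fails
  j=1: fails
  j=2: holds
First hit at j=2, so smallest k = 2-0 = 2.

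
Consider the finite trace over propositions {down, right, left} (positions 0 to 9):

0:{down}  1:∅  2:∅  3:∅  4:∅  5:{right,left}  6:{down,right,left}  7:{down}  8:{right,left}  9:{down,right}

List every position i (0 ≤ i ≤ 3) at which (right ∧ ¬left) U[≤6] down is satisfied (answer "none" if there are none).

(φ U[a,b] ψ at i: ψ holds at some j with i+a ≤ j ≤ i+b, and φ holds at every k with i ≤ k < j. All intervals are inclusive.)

0

Evaluate at each i in [0,3]:
  i=0: ✓ (rhs at j=0)
  i=1: ✗ (lhs fails at k=1 before rhs at j=6)
  i=2: ✗ (lhs fails at k=2 before rhs at j=6)
  i=3: ✗ (lhs fails at k=3 before rhs at j=6)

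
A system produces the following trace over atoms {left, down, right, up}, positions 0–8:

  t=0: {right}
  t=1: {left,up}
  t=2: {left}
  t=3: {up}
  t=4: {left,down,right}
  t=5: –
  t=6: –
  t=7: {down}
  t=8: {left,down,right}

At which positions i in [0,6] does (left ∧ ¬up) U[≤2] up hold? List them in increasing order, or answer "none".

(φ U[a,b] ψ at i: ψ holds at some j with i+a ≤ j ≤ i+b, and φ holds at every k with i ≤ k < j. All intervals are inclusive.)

Evaluate at each i in [0,6]:
  i=0: ✗ (lhs fails at k=0 before rhs at j=1)
  i=1: ✓ (rhs at j=1)
  i=2: ✓ (rhs at j=3; lhs holds on [2,2])
  i=3: ✓ (rhs at j=3)
  i=4: ✗ (no rhs in [4,6])
  i=5: ✗ (no rhs in [5,7])
  i=6: ✗ (no rhs in [6,8])

1, 2, 3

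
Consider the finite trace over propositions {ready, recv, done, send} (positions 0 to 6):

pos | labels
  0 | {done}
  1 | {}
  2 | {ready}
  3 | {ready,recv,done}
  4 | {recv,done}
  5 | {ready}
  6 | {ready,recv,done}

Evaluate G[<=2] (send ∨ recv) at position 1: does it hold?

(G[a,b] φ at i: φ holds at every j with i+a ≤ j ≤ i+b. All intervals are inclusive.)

No

Check (send ∨ recv) at every j in [1,3]:
  j=1: false
  j=2: false
  j=3: true
Fails at j=1 → formula fails.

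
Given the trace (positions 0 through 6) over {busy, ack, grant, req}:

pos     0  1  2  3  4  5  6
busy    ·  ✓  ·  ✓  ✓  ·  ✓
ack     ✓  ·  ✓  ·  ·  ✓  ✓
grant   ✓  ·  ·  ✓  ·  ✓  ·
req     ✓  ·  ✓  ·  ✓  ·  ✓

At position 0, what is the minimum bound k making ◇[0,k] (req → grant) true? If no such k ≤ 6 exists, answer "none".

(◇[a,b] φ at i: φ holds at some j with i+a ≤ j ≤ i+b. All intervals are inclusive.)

Scan j = 0,1,… for (req → grant):
  j=0: holds
First hit at j=0, so smallest k = 0-0 = 0.

0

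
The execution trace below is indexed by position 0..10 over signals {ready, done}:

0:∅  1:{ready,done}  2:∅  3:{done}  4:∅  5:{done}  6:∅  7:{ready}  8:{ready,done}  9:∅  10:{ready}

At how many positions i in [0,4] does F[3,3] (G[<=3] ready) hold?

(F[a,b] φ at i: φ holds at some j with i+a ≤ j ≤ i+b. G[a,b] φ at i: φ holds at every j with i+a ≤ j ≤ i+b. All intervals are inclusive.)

0

Evaluate at each i in [0,4]:
  i=0: ✗ (none in [3,3])
  i=1: ✗ (none in [4,4])
  i=2: ✗ (none in [5,5])
  i=3: ✗ (none in [6,6])
  i=4: ✗ (none in [7,7])
Positions where it holds: {} → 0.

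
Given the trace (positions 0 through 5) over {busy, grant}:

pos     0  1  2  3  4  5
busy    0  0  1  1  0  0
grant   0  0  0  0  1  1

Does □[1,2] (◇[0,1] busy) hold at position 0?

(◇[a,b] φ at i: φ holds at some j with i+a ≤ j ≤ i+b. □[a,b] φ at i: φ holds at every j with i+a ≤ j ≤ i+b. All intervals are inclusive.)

Check ◇[0,1] busy at every j in [1,2]:
  j=1: holds (witness at 2)
  j=2: holds (witness at 2)
All positions satisfy it → formula holds.

Yes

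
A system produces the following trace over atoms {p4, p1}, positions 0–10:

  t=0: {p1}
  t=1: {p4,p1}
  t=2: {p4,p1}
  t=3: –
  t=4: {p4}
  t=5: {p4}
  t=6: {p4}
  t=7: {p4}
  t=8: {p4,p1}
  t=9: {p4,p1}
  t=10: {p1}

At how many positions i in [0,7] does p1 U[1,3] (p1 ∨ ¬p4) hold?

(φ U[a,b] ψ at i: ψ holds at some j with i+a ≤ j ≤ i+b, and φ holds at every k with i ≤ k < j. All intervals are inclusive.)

Evaluate at each i in [0,7]:
  i=0: ✓ (rhs at j=1; lhs holds on [0,0])
  i=1: ✓ (rhs at j=2; lhs holds on [1,1])
  i=2: ✓ (rhs at j=3; lhs holds on [2,2])
  i=3: ✗ (no rhs in [4,6])
  i=4: ✗ (no rhs in [5,7])
  i=5: ✗ (lhs fails at k=5 before rhs at j=8)
  i=6: ✗ (lhs fails at k=6 before rhs at j=8)
  i=7: ✗ (lhs fails at k=7 before rhs at j=8)
Positions where it holds: {0, 1, 2} → 3.

3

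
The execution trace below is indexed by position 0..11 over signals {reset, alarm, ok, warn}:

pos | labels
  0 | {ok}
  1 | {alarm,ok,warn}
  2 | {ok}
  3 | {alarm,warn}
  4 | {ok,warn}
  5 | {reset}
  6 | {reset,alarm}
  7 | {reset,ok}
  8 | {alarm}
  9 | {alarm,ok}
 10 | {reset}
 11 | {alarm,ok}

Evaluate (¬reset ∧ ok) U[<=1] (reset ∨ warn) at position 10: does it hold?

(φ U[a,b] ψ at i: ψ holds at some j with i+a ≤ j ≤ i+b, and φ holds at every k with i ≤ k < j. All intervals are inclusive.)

Need some j in [10,11] with (reset ∨ warn), and (¬reset ∧ ok) at every k in [10,j-1].
  j=10: (reset ∨ warn) holds; no prefix to check → satisfied.

Holds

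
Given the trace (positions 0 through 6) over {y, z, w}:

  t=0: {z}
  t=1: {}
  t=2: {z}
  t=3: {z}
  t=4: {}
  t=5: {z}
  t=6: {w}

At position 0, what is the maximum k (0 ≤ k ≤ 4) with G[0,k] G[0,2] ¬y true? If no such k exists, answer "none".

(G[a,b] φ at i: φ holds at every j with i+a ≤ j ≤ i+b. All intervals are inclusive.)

G[0,2] ¬y must hold from j=0 onward; find where it first fails.
  j=0: holds
  j=1: holds
  j=2: holds
  j=3: holds
  j=4: holds
Holds through j=4; largest k = 4.

4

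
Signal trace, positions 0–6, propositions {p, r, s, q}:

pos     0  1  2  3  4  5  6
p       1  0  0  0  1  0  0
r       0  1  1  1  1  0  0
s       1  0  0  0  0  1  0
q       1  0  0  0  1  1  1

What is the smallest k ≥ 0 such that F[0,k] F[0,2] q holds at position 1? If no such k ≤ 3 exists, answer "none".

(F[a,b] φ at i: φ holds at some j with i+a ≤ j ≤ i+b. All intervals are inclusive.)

1

Scan j = 1,2,… for F[0,2] q:
  j=1: fails
  j=2: holds
First hit at j=2, so smallest k = 2-1 = 1.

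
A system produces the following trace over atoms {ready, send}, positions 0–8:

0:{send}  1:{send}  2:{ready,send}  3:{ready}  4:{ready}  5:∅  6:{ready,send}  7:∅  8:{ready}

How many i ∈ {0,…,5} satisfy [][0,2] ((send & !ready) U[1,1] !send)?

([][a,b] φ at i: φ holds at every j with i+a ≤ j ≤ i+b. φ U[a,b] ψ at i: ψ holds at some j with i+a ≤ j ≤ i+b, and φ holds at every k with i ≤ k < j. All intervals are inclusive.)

0

Evaluate at each i in [0,5]:
  i=0: ✗ (fails at j=0)
  i=1: ✗ (fails at j=1)
  i=2: ✗ (fails at j=2)
  i=3: ✗ (fails at j=3)
  i=4: ✗ (fails at j=4)
  i=5: ✗ (fails at j=5)
Positions where it holds: {} → 0.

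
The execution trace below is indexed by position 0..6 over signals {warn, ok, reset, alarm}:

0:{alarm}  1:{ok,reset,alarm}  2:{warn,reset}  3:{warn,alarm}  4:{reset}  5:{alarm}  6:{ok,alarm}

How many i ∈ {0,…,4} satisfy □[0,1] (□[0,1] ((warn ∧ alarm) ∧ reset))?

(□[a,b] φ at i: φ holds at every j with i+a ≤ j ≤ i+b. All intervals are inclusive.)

Evaluate at each i in [0,4]:
  i=0: ✗ (fails at j=0)
  i=1: ✗ (fails at j=1)
  i=2: ✗ (fails at j=2)
  i=3: ✗ (fails at j=3)
  i=4: ✗ (fails at j=4)
Positions where it holds: {} → 0.

0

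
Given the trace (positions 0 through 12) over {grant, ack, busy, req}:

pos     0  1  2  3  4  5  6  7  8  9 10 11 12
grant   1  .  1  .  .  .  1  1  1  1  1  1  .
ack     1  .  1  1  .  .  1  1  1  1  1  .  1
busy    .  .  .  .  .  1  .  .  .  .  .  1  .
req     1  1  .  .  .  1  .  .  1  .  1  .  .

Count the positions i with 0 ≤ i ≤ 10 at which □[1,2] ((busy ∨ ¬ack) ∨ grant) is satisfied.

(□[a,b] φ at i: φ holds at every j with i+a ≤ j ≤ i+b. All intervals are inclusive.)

8

Evaluate at each i in [0,10]:
  i=0: ✓ (all of [1,2])
  i=1: ✗ (fails at j=3)
  i=2: ✗ (fails at j=3)
  i=3: ✓ (all of [4,5])
  i=4: ✓ (all of [5,6])
  i=5: ✓ (all of [6,7])
  i=6: ✓ (all of [7,8])
  i=7: ✓ (all of [8,9])
  i=8: ✓ (all of [9,10])
  i=9: ✓ (all of [10,11])
  i=10: ✗ (fails at j=12)
Positions where it holds: {0, 3, 4, 5, 6, 7, 8, 9} → 8.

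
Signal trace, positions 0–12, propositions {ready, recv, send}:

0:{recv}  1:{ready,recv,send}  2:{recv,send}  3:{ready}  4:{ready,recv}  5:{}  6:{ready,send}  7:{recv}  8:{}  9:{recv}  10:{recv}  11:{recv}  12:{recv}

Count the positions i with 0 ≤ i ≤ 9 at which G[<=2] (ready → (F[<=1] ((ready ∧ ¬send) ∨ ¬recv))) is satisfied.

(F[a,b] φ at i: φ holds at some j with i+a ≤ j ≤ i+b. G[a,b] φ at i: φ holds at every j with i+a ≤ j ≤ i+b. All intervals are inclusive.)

8

Evaluate at each i in [0,9]:
  i=0: ✗ (fails at j=1)
  i=1: ✗ (fails at j=1)
  i=2: ✓ (all of [2,4])
  i=3: ✓ (all of [3,5])
  i=4: ✓ (all of [4,6])
  i=5: ✓ (all of [5,7])
  i=6: ✓ (all of [6,8])
  i=7: ✓ (all of [7,9])
  i=8: ✓ (all of [8,10])
  i=9: ✓ (all of [9,11])
Positions where it holds: {2, 3, 4, 5, 6, 7, 8, 9} → 8.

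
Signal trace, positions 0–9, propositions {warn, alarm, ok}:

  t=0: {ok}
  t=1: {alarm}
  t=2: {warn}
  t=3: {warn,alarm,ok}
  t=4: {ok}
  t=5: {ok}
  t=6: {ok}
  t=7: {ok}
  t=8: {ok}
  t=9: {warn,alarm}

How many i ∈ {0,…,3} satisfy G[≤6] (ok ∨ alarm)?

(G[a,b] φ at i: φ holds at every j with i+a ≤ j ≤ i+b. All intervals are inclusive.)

Evaluate at each i in [0,3]:
  i=0: ✗ (fails at j=2)
  i=1: ✗ (fails at j=2)
  i=2: ✗ (fails at j=2)
  i=3: ✓ (all of [3,9])
Positions where it holds: {3} → 1.

1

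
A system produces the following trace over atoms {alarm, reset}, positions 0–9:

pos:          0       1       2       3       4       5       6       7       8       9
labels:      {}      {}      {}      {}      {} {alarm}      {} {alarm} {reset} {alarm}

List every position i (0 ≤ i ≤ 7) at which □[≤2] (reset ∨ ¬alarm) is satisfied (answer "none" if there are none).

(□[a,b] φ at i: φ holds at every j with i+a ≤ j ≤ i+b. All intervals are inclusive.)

0, 1, 2

Evaluate at each i in [0,7]:
  i=0: ✓ (all of [0,2])
  i=1: ✓ (all of [1,3])
  i=2: ✓ (all of [2,4])
  i=3: ✗ (fails at j=5)
  i=4: ✗ (fails at j=5)
  i=5: ✗ (fails at j=5)
  i=6: ✗ (fails at j=7)
  i=7: ✗ (fails at j=7)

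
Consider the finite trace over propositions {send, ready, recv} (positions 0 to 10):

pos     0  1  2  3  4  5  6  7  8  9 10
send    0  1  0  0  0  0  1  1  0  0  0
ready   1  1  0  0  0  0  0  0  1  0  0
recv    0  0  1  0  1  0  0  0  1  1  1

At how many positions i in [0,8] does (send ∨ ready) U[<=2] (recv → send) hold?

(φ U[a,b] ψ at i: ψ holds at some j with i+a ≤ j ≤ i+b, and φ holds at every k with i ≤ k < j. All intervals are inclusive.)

Evaluate at each i in [0,8]:
  i=0: ✓ (rhs at j=0)
  i=1: ✓ (rhs at j=1)
  i=2: ✗ (lhs fails at k=2 before rhs at j=3)
  i=3: ✓ (rhs at j=3)
  i=4: ✗ (lhs fails at k=4 before rhs at j=5)
  i=5: ✓ (rhs at j=5)
  i=6: ✓ (rhs at j=6)
  i=7: ✓ (rhs at j=7)
  i=8: ✗ (no rhs in [8,10])
Positions where it holds: {0, 1, 3, 5, 6, 7} → 6.

6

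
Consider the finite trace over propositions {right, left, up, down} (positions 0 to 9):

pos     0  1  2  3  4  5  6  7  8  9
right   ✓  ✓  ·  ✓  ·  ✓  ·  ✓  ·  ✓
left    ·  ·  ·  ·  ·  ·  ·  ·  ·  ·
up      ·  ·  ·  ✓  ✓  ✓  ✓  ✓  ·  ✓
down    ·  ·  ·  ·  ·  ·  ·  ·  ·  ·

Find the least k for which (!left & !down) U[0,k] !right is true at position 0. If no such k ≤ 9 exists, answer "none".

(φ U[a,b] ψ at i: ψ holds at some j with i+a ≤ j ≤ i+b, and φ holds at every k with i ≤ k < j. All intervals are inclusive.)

Need earliest j ≥ 0 with !right, and (!left & !down) at every k in [0,j-1].
  j=0: rhs fails.
  j=1: rhs fails.
  j=2: rhs holds; lhs holds on [0,1]. k = 2.

2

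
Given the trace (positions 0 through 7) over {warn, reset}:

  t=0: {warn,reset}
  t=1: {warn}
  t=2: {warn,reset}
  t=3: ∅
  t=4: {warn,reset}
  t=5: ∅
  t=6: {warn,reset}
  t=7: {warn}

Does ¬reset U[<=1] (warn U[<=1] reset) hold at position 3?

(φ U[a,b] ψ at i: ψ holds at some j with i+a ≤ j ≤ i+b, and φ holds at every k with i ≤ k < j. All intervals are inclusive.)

Need some j in [3,4] with (warn U[<=1] reset), and ¬reset at every k in [3,j-1].
  j=3: (warn U[<=1] reset) — fails.
  j=4: (warn U[<=1] reset) holds; ¬reset holds at every k in [3,3] → satisfied.

Holds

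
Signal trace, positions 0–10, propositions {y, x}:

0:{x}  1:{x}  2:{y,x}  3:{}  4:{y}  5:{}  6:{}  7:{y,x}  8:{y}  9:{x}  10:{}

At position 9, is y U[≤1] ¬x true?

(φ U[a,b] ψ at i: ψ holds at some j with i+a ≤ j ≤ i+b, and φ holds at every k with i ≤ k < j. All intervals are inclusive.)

Need some j in [9,10] with ¬x, and y at every k in [9,j-1].
  j=9: ¬x false.
  j=10: ¬x holds, but y fails at k=9 → not this j.
No j in the window works → until fails.

No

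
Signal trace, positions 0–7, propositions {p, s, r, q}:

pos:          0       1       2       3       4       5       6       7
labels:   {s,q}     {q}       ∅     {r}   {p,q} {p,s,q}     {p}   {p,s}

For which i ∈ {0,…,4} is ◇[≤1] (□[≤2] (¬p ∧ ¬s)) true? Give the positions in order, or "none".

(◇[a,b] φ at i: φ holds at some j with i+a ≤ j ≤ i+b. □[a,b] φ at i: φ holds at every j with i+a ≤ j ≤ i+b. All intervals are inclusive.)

Evaluate at each i in [0,4]:
  i=0: ✓ (witness j=1)
  i=1: ✓ (witness j=1)
  i=2: ✗ (none in [2,3])
  i=3: ✗ (none in [3,4])
  i=4: ✗ (none in [4,5])

0, 1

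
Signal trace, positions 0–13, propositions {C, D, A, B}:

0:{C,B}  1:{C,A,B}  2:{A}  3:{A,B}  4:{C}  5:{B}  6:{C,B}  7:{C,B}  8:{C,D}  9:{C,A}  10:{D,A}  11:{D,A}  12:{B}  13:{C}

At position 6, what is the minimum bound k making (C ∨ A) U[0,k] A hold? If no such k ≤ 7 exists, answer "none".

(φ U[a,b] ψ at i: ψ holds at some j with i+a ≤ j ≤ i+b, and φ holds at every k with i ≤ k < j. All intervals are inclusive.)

3

Need earliest j ≥ 6 with A, and (C ∨ A) at every k in [6,j-1].
  j=6: rhs fails.
  j=7: rhs fails.
  j=8: rhs fails.
  j=9: rhs holds; lhs holds on [6,8]. k = 3.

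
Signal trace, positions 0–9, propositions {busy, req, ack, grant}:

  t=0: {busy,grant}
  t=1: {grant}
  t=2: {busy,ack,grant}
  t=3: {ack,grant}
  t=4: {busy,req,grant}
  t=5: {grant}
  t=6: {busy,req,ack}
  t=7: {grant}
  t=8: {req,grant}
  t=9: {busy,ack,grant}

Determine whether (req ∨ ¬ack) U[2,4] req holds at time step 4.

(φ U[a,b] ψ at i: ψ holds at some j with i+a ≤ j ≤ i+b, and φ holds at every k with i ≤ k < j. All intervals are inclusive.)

Need some j in [6,8] with req, and (req ∨ ¬ack) at every k in [4,j-1].
  j=6: req holds; (req ∨ ¬ack) holds at every k in [4,5] → satisfied.

Yes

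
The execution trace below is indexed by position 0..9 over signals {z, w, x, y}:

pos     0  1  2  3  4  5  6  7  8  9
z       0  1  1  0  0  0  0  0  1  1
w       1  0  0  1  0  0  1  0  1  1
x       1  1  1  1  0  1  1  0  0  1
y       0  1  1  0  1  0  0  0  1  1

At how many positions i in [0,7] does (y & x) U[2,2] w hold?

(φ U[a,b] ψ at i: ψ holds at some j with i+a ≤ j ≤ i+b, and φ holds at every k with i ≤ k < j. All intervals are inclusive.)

Evaluate at each i in [0,7]:
  i=0: ✗ (no rhs in [2,2])
  i=1: ✓ (rhs at j=3; lhs holds on [1,2])
  i=2: ✗ (no rhs in [4,4])
  i=3: ✗ (no rhs in [5,5])
  i=4: ✗ (lhs fails at k=4 before rhs at j=6)
  i=5: ✗ (no rhs in [7,7])
  i=6: ✗ (lhs fails at k=6 before rhs at j=8)
  i=7: ✗ (lhs fails at k=7 before rhs at j=9)
Positions where it holds: {1} → 1.

1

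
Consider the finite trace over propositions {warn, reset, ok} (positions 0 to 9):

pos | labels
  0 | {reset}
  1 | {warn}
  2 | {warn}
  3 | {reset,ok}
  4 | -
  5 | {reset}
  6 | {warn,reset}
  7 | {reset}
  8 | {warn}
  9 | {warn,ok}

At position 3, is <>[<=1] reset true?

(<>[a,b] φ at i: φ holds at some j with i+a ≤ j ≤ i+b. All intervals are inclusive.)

Check reset at each j in [3,4]:
  j=3: true
  j=4: false
Found at j=3 → formula holds.

Yes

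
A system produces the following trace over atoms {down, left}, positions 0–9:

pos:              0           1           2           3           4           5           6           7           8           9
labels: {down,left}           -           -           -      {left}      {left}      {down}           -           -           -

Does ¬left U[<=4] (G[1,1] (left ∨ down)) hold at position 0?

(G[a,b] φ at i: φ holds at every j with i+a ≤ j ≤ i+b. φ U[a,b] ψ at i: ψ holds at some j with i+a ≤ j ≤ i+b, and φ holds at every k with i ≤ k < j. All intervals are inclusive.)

Need some j in [0,4] with G[1,1] (left ∨ down), and ¬left at every k in [0,j-1].
  j=0: G[1,1] (left ∨ down) — fails at 1.
  j=1: G[1,1] (left ∨ down) — fails at 2.
  j=2: G[1,1] (left ∨ down) — fails at 3.
  j=3: G[1,1] (left ∨ down) holds, but ¬left fails at k=0 → not this j.
  j=4: G[1,1] (left ∨ down) holds, but ¬left fails at k=0 → not this j.
No j in the window works → until fails.

No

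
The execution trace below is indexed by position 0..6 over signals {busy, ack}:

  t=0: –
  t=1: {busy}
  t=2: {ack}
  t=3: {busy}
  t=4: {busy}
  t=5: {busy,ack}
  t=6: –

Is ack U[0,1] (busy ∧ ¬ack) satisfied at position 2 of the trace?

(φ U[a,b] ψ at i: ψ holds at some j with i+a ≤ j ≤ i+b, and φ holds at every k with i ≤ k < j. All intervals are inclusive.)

Yes

Need some j in [2,3] with (busy ∧ ¬ack), and ack at every k in [2,j-1].
  j=2: (busy ∧ ¬ack) false.
  j=3: (busy ∧ ¬ack) holds; ack holds at every k in [2,2] → satisfied.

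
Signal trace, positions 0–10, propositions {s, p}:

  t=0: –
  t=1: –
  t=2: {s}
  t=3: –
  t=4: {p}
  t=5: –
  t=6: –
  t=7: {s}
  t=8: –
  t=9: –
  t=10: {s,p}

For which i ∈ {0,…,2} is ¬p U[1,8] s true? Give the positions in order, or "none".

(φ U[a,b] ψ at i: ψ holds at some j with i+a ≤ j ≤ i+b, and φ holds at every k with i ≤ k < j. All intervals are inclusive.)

0, 1

Evaluate at each i in [0,2]:
  i=0: ✓ (rhs at j=2; lhs holds on [0,1])
  i=1: ✓ (rhs at j=2; lhs holds on [1,1])
  i=2: ✗ (lhs fails at k=4 before rhs at j=7)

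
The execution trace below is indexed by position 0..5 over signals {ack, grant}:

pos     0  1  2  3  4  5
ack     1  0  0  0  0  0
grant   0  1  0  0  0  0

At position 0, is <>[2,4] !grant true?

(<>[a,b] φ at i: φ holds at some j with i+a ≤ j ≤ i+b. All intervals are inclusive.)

Check !grant at each j in [2,4]:
  j=2: true
  j=3: true
  j=4: true
Found at j=2 → formula holds.

True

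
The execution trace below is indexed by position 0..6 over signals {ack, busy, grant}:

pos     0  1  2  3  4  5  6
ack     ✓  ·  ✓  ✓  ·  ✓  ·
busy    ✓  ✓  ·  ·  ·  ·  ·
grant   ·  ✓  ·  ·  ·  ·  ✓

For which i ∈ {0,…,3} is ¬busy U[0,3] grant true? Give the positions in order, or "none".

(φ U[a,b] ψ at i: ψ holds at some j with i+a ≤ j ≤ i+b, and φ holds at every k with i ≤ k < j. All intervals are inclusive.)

Evaluate at each i in [0,3]:
  i=0: ✗ (lhs fails at k=0 before rhs at j=1)
  i=1: ✓ (rhs at j=1)
  i=2: ✗ (no rhs in [2,5])
  i=3: ✓ (rhs at j=6; lhs holds on [3,5])

1, 3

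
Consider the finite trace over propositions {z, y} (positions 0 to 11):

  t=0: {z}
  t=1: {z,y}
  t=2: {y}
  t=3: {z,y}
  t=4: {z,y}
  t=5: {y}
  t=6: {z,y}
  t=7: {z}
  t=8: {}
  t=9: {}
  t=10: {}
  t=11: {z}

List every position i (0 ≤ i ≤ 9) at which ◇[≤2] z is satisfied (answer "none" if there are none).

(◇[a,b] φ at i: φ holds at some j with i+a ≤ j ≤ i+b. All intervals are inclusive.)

0, 1, 2, 3, 4, 5, 6, 7, 9

Evaluate at each i in [0,9]:
  i=0: ✓ (witness j=0)
  i=1: ✓ (witness j=1)
  i=2: ✓ (witness j=3)
  i=3: ✓ (witness j=3)
  i=4: ✓ (witness j=4)
  i=5: ✓ (witness j=6)
  i=6: ✓ (witness j=6)
  i=7: ✓ (witness j=7)
  i=8: ✗ (none in [8,10])
  i=9: ✓ (witness j=11)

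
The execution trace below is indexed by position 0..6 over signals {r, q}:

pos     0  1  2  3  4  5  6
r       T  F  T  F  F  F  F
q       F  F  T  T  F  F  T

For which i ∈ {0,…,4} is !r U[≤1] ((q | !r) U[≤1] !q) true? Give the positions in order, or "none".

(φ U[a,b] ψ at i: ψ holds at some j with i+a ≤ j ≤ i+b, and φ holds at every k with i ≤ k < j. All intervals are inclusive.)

Evaluate at each i in [0,4]:
  i=0: ✓ (rhs at j=0)
  i=1: ✓ (rhs at j=1)
  i=2: ✗ (lhs fails at k=2 before rhs at j=3)
  i=3: ✓ (rhs at j=3)
  i=4: ✓ (rhs at j=4)

0, 1, 3, 4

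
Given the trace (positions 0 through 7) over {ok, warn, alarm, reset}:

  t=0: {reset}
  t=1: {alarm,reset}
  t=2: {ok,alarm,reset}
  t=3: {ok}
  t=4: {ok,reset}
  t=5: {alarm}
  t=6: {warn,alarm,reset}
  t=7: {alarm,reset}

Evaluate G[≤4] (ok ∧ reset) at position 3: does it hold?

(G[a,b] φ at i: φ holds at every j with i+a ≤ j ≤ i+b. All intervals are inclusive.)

No

Check (ok ∧ reset) at every j in [3,7]:
  j=3: false
  j=4: true
  j=5: false
  j=6: false
  j=7: false
Fails at j=3 → formula fails.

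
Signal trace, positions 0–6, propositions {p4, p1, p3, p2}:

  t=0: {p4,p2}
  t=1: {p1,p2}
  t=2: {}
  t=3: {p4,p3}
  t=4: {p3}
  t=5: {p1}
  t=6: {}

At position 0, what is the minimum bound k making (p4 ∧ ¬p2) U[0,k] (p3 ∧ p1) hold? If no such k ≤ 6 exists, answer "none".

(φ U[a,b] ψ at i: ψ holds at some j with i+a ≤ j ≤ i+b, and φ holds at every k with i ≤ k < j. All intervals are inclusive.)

Need earliest j ≥ 0 with (p3 ∧ p1), and (p4 ∧ ¬p2) at every k in [0,j-1].
  j=0: rhs fails.
  j=1: rhs fails.
  j=2: rhs fails.
  j=3: rhs fails.
  j=4: rhs fails.
  j=5: rhs fails.
  j=6: rhs fails.
No witness within the range → none.

none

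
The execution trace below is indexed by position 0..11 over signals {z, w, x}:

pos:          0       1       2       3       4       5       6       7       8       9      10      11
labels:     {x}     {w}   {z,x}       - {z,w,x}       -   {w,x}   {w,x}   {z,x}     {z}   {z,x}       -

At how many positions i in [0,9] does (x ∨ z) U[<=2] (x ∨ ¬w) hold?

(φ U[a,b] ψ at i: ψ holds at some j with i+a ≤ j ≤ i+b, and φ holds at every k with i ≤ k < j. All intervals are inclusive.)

9

Evaluate at each i in [0,9]:
  i=0: ✓ (rhs at j=0)
  i=1: ✗ (lhs fails at k=1 before rhs at j=2)
  i=2: ✓ (rhs at j=2)
  i=3: ✓ (rhs at j=3)
  i=4: ✓ (rhs at j=4)
  i=5: ✓ (rhs at j=5)
  i=6: ✓ (rhs at j=6)
  i=7: ✓ (rhs at j=7)
  i=8: ✓ (rhs at j=8)
  i=9: ✓ (rhs at j=9)
Positions where it holds: {0, 2, 3, 4, 5, 6, 7, 8, 9} → 9.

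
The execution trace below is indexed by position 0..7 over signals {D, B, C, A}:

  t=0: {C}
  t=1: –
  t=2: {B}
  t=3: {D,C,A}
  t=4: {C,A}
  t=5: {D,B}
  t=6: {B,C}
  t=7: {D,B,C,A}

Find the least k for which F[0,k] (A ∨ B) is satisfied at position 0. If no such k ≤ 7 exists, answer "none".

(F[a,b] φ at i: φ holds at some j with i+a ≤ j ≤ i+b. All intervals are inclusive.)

2

Scan j = 0,1,… for (A ∨ B):
  j=0: fails
  j=1: fails
  j=2: holds
First hit at j=2, so smallest k = 2-0 = 2.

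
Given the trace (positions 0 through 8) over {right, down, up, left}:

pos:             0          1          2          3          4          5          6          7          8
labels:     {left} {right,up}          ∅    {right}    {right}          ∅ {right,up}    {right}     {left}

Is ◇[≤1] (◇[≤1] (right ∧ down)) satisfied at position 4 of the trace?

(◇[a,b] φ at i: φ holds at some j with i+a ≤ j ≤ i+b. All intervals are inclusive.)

No

Check ◇[≤1] (right ∧ down) at each j in [4,5]:
  j=4: fails (none in [4,5])
  j=5: fails (none in [5,6])
No position in the window satisfies it → formula fails.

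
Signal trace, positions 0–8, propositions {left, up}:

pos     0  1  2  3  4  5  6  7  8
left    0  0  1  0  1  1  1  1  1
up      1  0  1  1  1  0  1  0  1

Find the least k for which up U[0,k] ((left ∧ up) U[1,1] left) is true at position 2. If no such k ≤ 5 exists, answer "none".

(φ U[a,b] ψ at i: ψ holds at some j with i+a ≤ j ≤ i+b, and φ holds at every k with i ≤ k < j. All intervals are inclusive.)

Need earliest j ≥ 2 with ((left ∧ up) U[1,1] left), and up at every k in [2,j-1].
  j=2: rhs fails.
  j=3: rhs fails.
  j=4: rhs holds; lhs holds on [2,3]. k = 2.

2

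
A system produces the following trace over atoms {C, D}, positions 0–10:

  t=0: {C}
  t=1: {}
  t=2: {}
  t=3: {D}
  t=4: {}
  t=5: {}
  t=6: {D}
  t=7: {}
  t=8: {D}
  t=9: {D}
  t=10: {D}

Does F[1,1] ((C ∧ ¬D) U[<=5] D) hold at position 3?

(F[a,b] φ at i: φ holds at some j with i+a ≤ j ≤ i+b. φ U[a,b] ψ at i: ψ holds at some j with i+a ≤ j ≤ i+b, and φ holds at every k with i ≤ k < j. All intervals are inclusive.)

Check ((C ∧ ¬D) U[<=5] D) at each j in [4,4]:
  j=4: fails
No position in the window satisfies it → formula fails.

No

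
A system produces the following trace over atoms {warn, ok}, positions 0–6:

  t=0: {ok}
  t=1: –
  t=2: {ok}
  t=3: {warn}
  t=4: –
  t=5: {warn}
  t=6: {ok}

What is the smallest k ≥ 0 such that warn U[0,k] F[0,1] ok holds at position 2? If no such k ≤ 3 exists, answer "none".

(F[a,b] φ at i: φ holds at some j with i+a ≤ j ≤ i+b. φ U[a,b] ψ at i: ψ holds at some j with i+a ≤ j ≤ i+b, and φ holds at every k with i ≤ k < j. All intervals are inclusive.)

Need earliest j ≥ 2 with F[0,1] ok, and warn at every k in [2,j-1].
  j=2: rhs holds (empty prefix). k = 0.

0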